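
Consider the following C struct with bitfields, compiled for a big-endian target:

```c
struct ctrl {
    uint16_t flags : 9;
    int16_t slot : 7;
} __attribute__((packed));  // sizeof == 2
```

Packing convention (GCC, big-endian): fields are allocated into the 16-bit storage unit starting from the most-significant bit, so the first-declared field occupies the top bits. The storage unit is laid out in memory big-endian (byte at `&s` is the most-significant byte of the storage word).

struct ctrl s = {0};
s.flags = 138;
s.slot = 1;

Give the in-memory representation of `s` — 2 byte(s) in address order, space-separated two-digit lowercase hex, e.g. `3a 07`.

flags (9b) val=138 bits=0x8a at bit 7: 0x4500
slot (7b) val=1 bits=0x1 at bit 0: 0x4501
word = 0x4501 → big-endian bytes:
  [0]=0x45  [1]=0x01

45 01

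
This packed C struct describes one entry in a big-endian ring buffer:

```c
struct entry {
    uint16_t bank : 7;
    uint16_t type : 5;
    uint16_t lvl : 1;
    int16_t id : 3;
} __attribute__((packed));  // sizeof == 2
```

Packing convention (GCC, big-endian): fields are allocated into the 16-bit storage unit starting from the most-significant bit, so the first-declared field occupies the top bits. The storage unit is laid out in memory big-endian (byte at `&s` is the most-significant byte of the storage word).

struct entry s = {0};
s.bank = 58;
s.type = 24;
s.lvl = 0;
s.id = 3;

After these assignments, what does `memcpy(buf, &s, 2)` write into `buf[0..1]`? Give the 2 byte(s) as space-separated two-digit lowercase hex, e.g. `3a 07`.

bank (7b) val=58 bits=0x3a at bit 9: 0x7400
type (5b) val=24 bits=0x18 at bit 4: 0x7580
lvl (1b) val=0 bits=0x0 at bit 3: 0x7580
id (3b) val=3 bits=0x3 at bit 0: 0x7583
word = 0x7583 → big-endian bytes:
  [0]=0x75  [1]=0x83

75 83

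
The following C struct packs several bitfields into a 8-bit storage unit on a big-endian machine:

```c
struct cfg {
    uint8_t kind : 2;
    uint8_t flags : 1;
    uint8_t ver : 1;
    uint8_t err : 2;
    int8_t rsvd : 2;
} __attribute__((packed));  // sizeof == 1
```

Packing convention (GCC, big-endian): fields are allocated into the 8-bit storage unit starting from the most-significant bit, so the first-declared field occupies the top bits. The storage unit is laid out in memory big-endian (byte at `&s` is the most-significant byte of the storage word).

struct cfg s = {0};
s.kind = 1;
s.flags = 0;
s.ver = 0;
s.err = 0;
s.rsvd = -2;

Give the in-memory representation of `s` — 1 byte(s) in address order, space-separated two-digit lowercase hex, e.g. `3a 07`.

kind:2 = 1 → 0x1 << 6 → word 0x40
flags:1 = 0 → 0x0 << 5 → word 0x40
ver:1 = 0 → 0x0 << 4 → word 0x40
err:2 = 0 → 0x0 << 2 → word 0x40
rsvd:2 = -2 → 0x2 << 0 → word 0x42
word = 0x42 → big-endian bytes:
  [0]=0x42

42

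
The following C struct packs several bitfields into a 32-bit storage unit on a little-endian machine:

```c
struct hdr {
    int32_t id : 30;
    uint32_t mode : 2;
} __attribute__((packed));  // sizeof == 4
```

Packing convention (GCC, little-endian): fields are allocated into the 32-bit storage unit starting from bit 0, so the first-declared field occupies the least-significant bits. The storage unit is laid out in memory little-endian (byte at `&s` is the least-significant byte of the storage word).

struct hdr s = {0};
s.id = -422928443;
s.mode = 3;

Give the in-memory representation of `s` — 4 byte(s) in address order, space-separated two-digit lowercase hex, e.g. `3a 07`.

c5 9f ca e6

id (30b) val=-422928443 bits=0x26ca9fc5 at bit 0: 0x26ca9fc5
mode (2b) val=3 bits=0x3 at bit 30: 0xe6ca9fc5
word = 0xe6ca9fc5 → little-endian bytes:
  [0]=0xc5  [1]=0x9f  [2]=0xca  [3]=0xe6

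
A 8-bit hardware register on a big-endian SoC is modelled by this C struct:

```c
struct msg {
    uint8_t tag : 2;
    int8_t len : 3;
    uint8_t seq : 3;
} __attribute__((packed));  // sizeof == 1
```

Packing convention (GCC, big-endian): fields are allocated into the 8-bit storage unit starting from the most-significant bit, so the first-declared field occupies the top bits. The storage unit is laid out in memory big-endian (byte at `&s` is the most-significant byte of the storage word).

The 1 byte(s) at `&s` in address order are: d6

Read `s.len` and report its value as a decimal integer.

[0]=0xd6 (big-endian) → word 0xd6
tag:2 @ bit 6 → (0xd6>>6)&0x3 = 0x3
len:3 @ bit 3 → (0xd6>>3)&0x7 = 0x2  ←
seq:3 @ bit 0 → (0xd6>>0)&0x7 = 0x6
len signed 3b, MSB=0: value = 2

2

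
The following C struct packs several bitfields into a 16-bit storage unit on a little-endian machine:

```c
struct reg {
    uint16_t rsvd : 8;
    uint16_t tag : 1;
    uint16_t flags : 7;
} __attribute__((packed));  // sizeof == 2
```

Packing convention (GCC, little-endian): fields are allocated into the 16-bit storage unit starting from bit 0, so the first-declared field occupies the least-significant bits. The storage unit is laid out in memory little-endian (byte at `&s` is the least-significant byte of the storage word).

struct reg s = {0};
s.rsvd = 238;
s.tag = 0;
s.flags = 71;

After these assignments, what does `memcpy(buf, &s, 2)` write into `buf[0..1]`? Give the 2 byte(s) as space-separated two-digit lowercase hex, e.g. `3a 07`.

rsvd:8 = 238 → 0xee << 0 → word 0x00ee
tag:1 = 0 → 0x0 << 8 → word 0x00ee
flags:7 = 71 → 0x47 << 9 → word 0x8eee
word = 0x8eee → little-endian bytes:
  [0]=0xee  [1]=0x8e

ee 8e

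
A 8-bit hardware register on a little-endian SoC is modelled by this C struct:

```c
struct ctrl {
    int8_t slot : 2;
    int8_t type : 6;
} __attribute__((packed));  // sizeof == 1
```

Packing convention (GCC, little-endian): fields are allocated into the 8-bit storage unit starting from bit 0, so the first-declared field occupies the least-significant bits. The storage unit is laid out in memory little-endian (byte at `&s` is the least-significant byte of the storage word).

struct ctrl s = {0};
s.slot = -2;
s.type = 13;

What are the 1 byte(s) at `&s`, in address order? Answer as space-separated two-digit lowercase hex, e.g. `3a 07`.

slot (2b) val=-2 bits=0x2 at bit 0: 0x02
type (6b) val=13 bits=0xd at bit 2: 0x36
word = 0x36 → little-endian bytes:
  [0]=0x36

36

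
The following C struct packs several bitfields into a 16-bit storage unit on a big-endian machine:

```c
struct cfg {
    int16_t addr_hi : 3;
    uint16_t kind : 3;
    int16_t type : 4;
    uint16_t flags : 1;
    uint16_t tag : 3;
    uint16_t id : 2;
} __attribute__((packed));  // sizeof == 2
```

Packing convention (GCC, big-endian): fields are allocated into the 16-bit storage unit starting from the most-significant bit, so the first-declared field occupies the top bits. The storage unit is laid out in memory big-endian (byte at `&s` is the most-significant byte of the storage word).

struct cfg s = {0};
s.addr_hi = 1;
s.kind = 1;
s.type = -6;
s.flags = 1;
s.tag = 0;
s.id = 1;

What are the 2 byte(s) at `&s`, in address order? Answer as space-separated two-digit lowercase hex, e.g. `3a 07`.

26 a1

addr_hi (3b) val=1 bits=0x1 at bit 13: 0x2000
kind (3b) val=1 bits=0x1 at bit 10: 0x2400
type (4b) val=-6 bits=0xa at bit 6: 0x2680
flags (1b) val=1 bits=0x1 at bit 5: 0x26a0
tag (3b) val=0 bits=0x0 at bit 2: 0x26a0
id (2b) val=1 bits=0x1 at bit 0: 0x26a1
word = 0x26a1 → big-endian bytes:
  [0]=0x26  [1]=0xa1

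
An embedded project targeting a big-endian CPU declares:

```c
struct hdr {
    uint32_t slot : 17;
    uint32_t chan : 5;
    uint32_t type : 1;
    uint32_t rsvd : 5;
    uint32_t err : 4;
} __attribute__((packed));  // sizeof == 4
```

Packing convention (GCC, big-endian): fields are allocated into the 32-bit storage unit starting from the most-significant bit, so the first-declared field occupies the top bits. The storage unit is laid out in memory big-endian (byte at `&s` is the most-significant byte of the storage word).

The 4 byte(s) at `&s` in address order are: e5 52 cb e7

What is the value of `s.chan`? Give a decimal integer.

18

[0]=0xe5 [1]=0x52 [2]=0xcb [3]=0xe7 (big-endian) → word 0xe552cbe7
slot:17 @ bit 15 → (0xe552cbe7>>15)&0x1ffff = 0x1caa5
chan:5 @ bit 10 → (0xe552cbe7>>10)&0x1f = 0x12  ←
type:1 @ bit 9 → (0xe552cbe7>>9)&0x1 = 0x1
rsvd:5 @ bit 4 → (0xe552cbe7>>4)&0x1f = 0x1e
err:4 @ bit 0 → (0xe552cbe7>>0)&0xf = 0x7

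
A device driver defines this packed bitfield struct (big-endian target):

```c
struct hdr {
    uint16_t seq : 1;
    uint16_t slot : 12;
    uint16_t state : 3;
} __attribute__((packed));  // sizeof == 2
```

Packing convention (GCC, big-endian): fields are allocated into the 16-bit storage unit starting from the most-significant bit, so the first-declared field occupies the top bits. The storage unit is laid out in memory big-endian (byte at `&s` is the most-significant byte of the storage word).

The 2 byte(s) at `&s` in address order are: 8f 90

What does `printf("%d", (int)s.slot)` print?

[0]=0x8f [1]=0x90 (big-endian) → word 0x8f90
seq:1 @ bit 15 → (0x8f90>>15)&0x1 = 0x1
slot:12 @ bit 3 → (0x8f90>>3)&0xfff = 0x1f2  ←
state:3 @ bit 0 → (0x8f90>>0)&0x7 = 0x0

498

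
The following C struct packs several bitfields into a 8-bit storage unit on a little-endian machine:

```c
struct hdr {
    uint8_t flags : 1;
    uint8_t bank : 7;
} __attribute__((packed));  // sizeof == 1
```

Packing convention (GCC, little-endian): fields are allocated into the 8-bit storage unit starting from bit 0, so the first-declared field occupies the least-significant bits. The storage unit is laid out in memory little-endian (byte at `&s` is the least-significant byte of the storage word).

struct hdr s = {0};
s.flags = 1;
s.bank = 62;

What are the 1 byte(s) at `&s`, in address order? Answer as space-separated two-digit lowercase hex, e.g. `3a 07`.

7d

[0+:1] flags=1 & 0x1 = 0x1; word=0x01
[1+:7] bank=62 & 0x7f = 0x3e; word=0x7d
word = 0x7d → little-endian bytes:
  [0]=0x7d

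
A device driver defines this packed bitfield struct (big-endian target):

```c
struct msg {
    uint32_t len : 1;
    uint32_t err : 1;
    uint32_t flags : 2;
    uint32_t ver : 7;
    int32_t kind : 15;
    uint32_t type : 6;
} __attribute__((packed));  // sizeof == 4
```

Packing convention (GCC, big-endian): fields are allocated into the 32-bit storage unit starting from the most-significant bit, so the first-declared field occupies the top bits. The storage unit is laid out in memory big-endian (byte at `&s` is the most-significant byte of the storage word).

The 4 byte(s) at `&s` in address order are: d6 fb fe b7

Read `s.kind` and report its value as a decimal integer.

-4102

[0]=0xd6 [1]=0xfb [2]=0xfe [3]=0xb7 (big-endian) → word 0xd6fbfeb7
len:1 @ bit 31 → (0xd6fbfeb7>>31)&0x1 = 0x1
err:1 @ bit 30 → (0xd6fbfeb7>>30)&0x1 = 0x1
flags:2 @ bit 28 → (0xd6fbfeb7>>28)&0x3 = 0x1
ver:7 @ bit 21 → (0xd6fbfeb7>>21)&0x7f = 0x37
kind:15 @ bit 6 → (0xd6fbfeb7>>6)&0x7fff = 0x6ffa  ←
type:6 @ bit 0 → (0xd6fbfeb7>>0)&0x3f = 0x37
kind signed 15b, MSB=1: 28666 - 32768 = -4102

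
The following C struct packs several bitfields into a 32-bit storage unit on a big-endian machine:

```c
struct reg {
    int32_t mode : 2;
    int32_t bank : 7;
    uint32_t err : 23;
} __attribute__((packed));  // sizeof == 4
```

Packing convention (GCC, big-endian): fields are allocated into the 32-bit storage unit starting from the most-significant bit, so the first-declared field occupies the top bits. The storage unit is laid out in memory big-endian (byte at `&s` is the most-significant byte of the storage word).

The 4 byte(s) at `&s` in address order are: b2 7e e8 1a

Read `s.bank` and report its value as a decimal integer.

-28

[0]=0xb2 [1]=0x7e [2]=0xe8 [3]=0x1a (big-endian) → word 0xb27ee81a
mode [30+:2] = (word>>30) & 0x3 = 2
bank [23+:7] = (word>>23) & 0x7f = 100  ←
err [0+:23] = (word>>0) & 0x7fffff = 8316954
bank signed 7b, MSB=1: 100 - 128 = -28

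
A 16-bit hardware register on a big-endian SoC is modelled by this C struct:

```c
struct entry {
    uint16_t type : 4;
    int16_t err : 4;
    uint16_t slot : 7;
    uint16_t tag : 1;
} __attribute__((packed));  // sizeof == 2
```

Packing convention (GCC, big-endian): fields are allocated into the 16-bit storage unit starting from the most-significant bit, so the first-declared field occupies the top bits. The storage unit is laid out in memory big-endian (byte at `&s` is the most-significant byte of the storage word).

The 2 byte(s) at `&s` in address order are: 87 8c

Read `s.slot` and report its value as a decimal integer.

70

[0]=0x87 [1]=0x8c (big-endian) → word 0x878c
type [12+:4] = (word>>12) & 0xf = 8
err [8+:4] = (word>>8) & 0xf = 7
slot [1+:7] = (word>>1) & 0x7f = 70  ←
tag [0+:1] = (word>>0) & 0x1 = 0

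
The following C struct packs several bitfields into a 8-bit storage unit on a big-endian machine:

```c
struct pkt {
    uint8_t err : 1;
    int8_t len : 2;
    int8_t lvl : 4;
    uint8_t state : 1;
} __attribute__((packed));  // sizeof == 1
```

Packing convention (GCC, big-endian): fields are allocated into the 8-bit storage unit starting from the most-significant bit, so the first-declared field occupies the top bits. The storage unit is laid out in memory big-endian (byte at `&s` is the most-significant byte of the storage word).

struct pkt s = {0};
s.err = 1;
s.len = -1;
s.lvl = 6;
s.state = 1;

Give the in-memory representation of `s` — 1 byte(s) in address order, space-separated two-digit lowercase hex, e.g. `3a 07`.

ed

err:1 = 1 → 0x1 << 7 → word 0x80
len:2 = -1 → 0x3 << 5 → word 0xe0
lvl:4 = 6 → 0x6 << 1 → word 0xec
state:1 = 1 → 0x1 << 0 → word 0xed
word = 0xed → big-endian bytes:
  [0]=0xed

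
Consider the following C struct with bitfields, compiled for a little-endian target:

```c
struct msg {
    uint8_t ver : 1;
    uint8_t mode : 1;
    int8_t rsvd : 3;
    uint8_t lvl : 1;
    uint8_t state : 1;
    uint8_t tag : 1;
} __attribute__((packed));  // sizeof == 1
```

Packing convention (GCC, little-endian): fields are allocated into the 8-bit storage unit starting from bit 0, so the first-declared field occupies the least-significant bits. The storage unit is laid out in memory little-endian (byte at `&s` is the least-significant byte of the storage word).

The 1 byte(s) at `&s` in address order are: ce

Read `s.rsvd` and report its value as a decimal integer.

[0]=0xce (little-endian) → word 0xce
ver [0+:1] = (word>>0) & 0x1 = 0
mode [1+:1] = (word>>1) & 0x1 = 1
rsvd [2+:3] = (word>>2) & 0x7 = 3  ←
lvl [5+:1] = (word>>5) & 0x1 = 0
state [6+:1] = (word>>6) & 0x1 = 1
tag [7+:1] = (word>>7) & 0x1 = 1
rsvd signed 3b, MSB=0: value = 3

3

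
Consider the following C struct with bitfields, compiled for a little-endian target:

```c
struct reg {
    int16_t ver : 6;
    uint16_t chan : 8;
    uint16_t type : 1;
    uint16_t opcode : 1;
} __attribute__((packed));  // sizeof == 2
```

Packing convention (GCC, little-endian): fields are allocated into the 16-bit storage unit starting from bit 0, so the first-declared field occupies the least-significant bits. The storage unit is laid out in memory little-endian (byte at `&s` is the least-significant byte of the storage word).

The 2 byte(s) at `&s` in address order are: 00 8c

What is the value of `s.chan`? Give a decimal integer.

[0]=0x00 [1]=0x8c (little-endian) → word 0x8c00
ver:6 @ bit 0 → (0x8c00>>0)&0x3f = 0x0
chan:8 @ bit 6 → (0x8c00>>6)&0xff = 0x30  ←
type:1 @ bit 14 → (0x8c00>>14)&0x1 = 0x0
opcode:1 @ bit 15 → (0x8c00>>15)&0x1 = 0x1

48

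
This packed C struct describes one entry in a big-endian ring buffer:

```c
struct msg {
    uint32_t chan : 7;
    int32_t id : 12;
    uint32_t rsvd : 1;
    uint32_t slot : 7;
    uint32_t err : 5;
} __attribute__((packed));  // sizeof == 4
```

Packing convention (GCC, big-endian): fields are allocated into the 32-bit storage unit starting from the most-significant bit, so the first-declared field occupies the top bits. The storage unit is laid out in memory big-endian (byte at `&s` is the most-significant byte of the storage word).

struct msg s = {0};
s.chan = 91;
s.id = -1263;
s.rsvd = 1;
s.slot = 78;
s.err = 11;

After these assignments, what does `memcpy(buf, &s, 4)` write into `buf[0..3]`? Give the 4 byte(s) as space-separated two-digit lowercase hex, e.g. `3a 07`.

b7 62 39 cb

chan (7b) val=91 bits=0x5b at bit 25: 0xb6000000
id (12b) val=-1263 bits=0xb11 at bit 13: 0xb7622000
rsvd (1b) val=1 bits=0x1 at bit 12: 0xb7623000
slot (7b) val=78 bits=0x4e at bit 5: 0xb76239c0
err (5b) val=11 bits=0xb at bit 0: 0xb76239cb
word = 0xb76239cb → big-endian bytes:
  [0]=0xb7  [1]=0x62  [2]=0x39  [3]=0xcb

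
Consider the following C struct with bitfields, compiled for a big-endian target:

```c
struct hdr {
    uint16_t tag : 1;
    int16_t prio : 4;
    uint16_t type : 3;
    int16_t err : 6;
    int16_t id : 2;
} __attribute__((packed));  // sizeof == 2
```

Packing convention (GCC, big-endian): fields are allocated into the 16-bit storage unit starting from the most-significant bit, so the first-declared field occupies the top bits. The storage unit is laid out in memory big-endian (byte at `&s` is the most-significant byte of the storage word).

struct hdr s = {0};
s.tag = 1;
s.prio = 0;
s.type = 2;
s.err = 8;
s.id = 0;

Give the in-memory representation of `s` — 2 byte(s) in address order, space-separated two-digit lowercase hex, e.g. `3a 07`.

[15+:1] tag=1 & 0x1 = 0x1; word=0x8000
[11+:4] prio=0 & 0xf = 0x0; word=0x8000
[8+:3] type=2 & 0x7 = 0x2; word=0x8200
[2+:6] err=8 & 0x3f = 0x8; word=0x8220
[0+:2] id=0 & 0x3 = 0x0; word=0x8220
word = 0x8220 → big-endian bytes:
  [0]=0x82  [1]=0x20

82 20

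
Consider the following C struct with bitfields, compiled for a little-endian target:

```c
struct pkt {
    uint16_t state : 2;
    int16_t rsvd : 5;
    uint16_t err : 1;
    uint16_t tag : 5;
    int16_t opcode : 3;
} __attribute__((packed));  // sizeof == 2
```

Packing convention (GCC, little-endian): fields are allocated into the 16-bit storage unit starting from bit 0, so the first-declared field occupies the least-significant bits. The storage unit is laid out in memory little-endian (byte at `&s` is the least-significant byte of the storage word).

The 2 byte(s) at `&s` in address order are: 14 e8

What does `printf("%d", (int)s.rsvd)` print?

5

[0]=0x14 [1]=0xe8 (little-endian) → word 0xe814
state [0+:2] = (word>>0) & 0x3 = 0
rsvd [2+:5] = (word>>2) & 0x1f = 5  ←
err [7+:1] = (word>>7) & 0x1 = 0
tag [8+:5] = (word>>8) & 0x1f = 8
opcode [13+:3] = (word>>13) & 0x7 = 7
rsvd signed 5b, MSB=0: value = 5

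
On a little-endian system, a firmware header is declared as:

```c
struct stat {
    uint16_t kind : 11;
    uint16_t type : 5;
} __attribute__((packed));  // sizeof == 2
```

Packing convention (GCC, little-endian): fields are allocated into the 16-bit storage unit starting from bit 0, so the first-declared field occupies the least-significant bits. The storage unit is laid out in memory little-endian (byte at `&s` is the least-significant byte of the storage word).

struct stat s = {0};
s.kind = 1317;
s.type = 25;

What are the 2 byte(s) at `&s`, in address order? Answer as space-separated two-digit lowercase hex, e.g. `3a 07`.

25 cd

kind:11 = 1317 → 0x525 << 0 → word 0x0525
type:5 = 25 → 0x19 << 11 → word 0xcd25
word = 0xcd25 → little-endian bytes:
  [0]=0x25  [1]=0xcd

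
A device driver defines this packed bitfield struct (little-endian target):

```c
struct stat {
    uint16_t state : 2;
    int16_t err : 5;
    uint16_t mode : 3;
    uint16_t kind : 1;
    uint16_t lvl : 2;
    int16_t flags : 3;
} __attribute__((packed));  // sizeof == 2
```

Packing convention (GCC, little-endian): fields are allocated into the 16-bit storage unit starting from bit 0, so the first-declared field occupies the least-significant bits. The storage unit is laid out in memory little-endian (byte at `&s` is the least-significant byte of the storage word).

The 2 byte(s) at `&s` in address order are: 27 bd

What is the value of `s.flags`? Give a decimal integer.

-3

[0]=0x27 [1]=0xbd (little-endian) → word 0xbd27
state:2 @ bit 0 → (0xbd27>>0)&0x3 = 0x3
err:5 @ bit 2 → (0xbd27>>2)&0x1f = 0x9
mode:3 @ bit 7 → (0xbd27>>7)&0x7 = 0x2
kind:1 @ bit 10 → (0xbd27>>10)&0x1 = 0x1
lvl:2 @ bit 11 → (0xbd27>>11)&0x3 = 0x3
flags:3 @ bit 13 → (0xbd27>>13)&0x7 = 0x5  ←
flags signed 3b, MSB=1: 5 - 8 = -3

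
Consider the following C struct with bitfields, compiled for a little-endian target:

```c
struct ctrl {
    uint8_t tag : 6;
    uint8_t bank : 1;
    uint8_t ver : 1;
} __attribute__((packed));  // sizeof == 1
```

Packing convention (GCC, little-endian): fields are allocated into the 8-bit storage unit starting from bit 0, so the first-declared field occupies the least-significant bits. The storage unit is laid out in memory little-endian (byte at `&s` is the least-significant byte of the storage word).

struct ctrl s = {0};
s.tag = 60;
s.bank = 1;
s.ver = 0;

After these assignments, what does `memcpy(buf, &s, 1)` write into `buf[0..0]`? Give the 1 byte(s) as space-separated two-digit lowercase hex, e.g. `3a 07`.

tag:6 = 60 → 0x3c << 0 → word 0x3c
bank:1 = 1 → 0x1 << 6 → word 0x7c
ver:1 = 0 → 0x0 << 7 → word 0x7c
word = 0x7c → little-endian bytes:
  [0]=0x7c

7c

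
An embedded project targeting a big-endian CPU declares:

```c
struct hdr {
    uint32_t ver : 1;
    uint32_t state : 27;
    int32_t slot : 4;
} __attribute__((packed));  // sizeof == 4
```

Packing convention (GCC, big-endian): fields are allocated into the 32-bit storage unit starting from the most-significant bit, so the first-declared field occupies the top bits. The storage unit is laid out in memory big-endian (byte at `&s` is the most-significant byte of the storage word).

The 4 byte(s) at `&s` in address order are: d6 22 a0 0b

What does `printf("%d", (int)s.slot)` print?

[0]=0xd6 [1]=0x22 [2]=0xa0 [3]=0x0b (big-endian) → word 0xd622a00b
ver:1 @ bit 31 → (0xd622a00b>>31)&0x1 = 0x1
state:27 @ bit 4 → (0xd622a00b>>4)&0x7ffffff = 0x5622a00
slot:4 @ bit 0 → (0xd622a00b>>0)&0xf = 0xb  ←
slot signed 4b, MSB=1: 11 - 16 = -5

-5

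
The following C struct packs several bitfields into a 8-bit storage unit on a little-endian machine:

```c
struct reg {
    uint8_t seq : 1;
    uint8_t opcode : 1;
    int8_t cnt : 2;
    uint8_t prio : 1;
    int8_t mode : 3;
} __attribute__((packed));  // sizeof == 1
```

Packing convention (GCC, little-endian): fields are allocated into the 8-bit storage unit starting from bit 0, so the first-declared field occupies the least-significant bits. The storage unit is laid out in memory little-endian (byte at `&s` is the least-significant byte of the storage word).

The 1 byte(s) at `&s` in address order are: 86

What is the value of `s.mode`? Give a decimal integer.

-4

[0]=0x86 (little-endian) → word 0x86
seq:1 @ bit 0 → (0x86>>0)&0x1 = 0x0
opcode:1 @ bit 1 → (0x86>>1)&0x1 = 0x1
cnt:2 @ bit 2 → (0x86>>2)&0x3 = 0x1
prio:1 @ bit 4 → (0x86>>4)&0x1 = 0x0
mode:3 @ bit 5 → (0x86>>5)&0x7 = 0x4  ←
mode signed 3b, MSB=1: 4 - 8 = -4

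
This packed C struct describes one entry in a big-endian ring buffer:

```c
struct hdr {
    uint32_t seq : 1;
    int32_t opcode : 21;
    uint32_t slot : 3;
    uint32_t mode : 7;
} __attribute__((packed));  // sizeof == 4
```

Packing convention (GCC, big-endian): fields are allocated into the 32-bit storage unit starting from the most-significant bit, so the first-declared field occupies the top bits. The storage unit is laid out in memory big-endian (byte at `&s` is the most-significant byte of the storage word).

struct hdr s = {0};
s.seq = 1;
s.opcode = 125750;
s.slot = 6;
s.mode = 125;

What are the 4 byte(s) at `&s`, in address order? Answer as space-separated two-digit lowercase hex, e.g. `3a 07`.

87 ac db 7d

seq (1b) val=1 bits=0x1 at bit 31: 0x80000000
opcode (21b) val=125750 bits=0x1eb36 at bit 10: 0x87acd800
slot (3b) val=6 bits=0x6 at bit 7: 0x87acdb00
mode (7b) val=125 bits=0x7d at bit 0: 0x87acdb7d
word = 0x87acdb7d → big-endian bytes:
  [0]=0x87  [1]=0xac  [2]=0xdb  [3]=0x7d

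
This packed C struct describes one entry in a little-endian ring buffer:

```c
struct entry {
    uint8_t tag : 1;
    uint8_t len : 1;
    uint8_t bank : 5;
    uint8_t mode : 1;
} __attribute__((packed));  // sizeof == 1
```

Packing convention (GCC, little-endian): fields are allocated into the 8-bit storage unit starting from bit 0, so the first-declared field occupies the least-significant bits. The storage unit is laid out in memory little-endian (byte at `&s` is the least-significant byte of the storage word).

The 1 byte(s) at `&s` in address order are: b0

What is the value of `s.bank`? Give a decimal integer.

12

[0]=0xb0 (little-endian) → word 0xb0
tag [0+:1] = (word>>0) & 0x1 = 0
len [1+:1] = (word>>1) & 0x1 = 0
bank [2+:5] = (word>>2) & 0x1f = 12  ←
mode [7+:1] = (word>>7) & 0x1 = 1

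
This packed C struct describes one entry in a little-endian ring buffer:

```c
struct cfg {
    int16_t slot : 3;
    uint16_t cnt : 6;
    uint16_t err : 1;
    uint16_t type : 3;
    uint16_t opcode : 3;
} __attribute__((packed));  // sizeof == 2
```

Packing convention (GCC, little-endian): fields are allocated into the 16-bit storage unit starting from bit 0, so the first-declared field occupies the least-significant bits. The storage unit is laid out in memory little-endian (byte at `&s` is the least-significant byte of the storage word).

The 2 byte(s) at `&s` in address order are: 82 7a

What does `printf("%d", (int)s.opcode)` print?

3

[0]=0x82 [1]=0x7a (little-endian) → word 0x7a82
slot [0+:3] = (word>>0) & 0x7 = 2
cnt [3+:6] = (word>>3) & 0x3f = 16
err [9+:1] = (word>>9) & 0x1 = 1
type [10+:3] = (word>>10) & 0x7 = 6
opcode [13+:3] = (word>>13) & 0x7 = 3  ←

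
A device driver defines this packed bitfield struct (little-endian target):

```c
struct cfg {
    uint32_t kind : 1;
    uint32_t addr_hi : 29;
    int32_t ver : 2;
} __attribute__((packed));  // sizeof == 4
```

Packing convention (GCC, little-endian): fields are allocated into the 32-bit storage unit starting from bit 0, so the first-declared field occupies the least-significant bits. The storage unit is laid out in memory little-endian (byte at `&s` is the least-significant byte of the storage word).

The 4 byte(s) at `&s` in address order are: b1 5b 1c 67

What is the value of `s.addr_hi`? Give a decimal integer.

[0]=0xb1 [1]=0x5b [2]=0x1c [3]=0x67 (little-endian) → word 0x671c5bb1
kind [0+:1] = (word>>0) & 0x1 = 1
addr_hi [1+:29] = (word>>1) & 0x1fffffff = 328084952  ←
ver [30+:2] = (word>>30) & 0x3 = 1

328084952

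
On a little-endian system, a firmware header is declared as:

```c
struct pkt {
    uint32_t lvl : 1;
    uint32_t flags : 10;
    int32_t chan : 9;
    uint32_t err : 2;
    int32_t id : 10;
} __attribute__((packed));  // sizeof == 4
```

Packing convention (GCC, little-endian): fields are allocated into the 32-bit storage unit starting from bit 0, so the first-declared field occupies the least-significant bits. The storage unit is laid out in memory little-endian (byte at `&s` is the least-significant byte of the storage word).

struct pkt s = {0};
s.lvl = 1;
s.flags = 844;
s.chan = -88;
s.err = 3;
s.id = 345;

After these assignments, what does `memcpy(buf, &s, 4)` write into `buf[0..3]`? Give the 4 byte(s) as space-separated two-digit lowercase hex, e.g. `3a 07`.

lvl (1b) val=1 bits=0x1 at bit 0: 0x00000001
flags (10b) val=844 bits=0x34c at bit 1: 0x00000699
chan (9b) val=-88 bits=0x1a8 at bit 11: 0x000d4699
err (2b) val=3 bits=0x3 at bit 20: 0x003d4699
id (10b) val=345 bits=0x159 at bit 22: 0x567d4699
word = 0x567d4699 → little-endian bytes:
  [0]=0x99  [1]=0x46  [2]=0x7d  [3]=0x56

99 46 7d 56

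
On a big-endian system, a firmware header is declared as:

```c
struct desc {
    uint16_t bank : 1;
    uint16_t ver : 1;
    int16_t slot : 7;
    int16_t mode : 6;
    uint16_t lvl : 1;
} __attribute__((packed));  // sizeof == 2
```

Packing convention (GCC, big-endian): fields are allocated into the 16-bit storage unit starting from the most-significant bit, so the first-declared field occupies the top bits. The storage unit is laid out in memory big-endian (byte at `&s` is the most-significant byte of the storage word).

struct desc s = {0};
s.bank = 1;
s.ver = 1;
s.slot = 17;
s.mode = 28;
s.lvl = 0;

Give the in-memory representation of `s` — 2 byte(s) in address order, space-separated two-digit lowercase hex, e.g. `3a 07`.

c8 b8

bank (1b) val=1 bits=0x1 at bit 15: 0x8000
ver (1b) val=1 bits=0x1 at bit 14: 0xc000
slot (7b) val=17 bits=0x11 at bit 7: 0xc880
mode (6b) val=28 bits=0x1c at bit 1: 0xc8b8
lvl (1b) val=0 bits=0x0 at bit 0: 0xc8b8
word = 0xc8b8 → big-endian bytes:
  [0]=0xc8  [1]=0xb8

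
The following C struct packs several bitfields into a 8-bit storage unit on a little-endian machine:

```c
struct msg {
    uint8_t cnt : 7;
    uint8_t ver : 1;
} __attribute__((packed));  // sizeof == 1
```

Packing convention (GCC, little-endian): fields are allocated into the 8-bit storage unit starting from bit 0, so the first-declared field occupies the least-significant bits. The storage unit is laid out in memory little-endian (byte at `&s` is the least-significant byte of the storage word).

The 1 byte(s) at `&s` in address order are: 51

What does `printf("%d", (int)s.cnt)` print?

[0]=0x51 (little-endian) → word 0x51
cnt:7 @ bit 0 → (0x51>>0)&0x7f = 0x51  ←
ver:1 @ bit 7 → (0x51>>7)&0x1 = 0x0

81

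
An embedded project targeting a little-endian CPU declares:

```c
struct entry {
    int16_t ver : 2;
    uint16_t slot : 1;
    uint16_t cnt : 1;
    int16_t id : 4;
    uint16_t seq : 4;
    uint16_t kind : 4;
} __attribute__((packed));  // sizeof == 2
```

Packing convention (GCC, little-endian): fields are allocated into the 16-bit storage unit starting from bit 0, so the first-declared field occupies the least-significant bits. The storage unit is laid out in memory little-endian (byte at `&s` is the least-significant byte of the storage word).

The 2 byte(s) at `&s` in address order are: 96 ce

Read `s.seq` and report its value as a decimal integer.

[0]=0x96 [1]=0xce (little-endian) → word 0xce96
ver [0+:2] = (word>>0) & 0x3 = 2
slot [2+:1] = (word>>2) & 0x1 = 1
cnt [3+:1] = (word>>3) & 0x1 = 0
id [4+:4] = (word>>4) & 0xf = 9
seq [8+:4] = (word>>8) & 0xf = 14  ←
kind [12+:4] = (word>>12) & 0xf = 12

14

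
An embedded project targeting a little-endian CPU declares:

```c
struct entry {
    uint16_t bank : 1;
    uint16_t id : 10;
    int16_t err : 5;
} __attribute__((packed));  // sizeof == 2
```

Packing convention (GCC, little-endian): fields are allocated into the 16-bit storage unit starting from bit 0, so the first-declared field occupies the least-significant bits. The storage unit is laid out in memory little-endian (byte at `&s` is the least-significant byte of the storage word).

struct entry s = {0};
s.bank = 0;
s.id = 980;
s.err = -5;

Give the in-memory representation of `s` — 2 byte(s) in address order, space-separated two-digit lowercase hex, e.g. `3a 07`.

a8 df

bank (1b) val=0 bits=0x0 at bit 0: 0x0000
id (10b) val=980 bits=0x3d4 at bit 1: 0x07a8
err (5b) val=-5 bits=0x1b at bit 11: 0xdfa8
word = 0xdfa8 → little-endian bytes:
  [0]=0xa8  [1]=0xdf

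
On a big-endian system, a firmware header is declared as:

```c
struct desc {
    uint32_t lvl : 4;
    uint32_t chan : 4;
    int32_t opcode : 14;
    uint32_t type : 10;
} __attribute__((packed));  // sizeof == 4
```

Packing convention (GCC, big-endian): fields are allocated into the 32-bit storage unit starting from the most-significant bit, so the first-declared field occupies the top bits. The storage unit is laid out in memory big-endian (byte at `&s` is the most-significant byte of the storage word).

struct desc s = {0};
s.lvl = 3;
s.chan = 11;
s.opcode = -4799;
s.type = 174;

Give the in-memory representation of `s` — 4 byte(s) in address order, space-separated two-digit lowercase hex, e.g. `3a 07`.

3b b5 04 ae

lvl (4b) val=3 bits=0x3 at bit 28: 0x30000000
chan (4b) val=11 bits=0xb at bit 24: 0x3b000000
opcode (14b) val=-4799 bits=0x2d41 at bit 10: 0x3bb50400
type (10b) val=174 bits=0xae at bit 0: 0x3bb504ae
word = 0x3bb504ae → big-endian bytes:
  [0]=0x3b  [1]=0xb5  [2]=0x04  [3]=0xae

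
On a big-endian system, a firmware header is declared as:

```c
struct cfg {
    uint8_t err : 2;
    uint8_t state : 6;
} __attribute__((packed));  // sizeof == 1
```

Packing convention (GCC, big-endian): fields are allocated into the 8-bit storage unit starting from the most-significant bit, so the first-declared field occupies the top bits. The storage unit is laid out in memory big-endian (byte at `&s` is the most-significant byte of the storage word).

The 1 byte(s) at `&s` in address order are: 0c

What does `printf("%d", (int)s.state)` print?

[0]=0x0c (big-endian) → word 0x0c
err [6+:2] = (word>>6) & 0x3 = 0
state [0+:6] = (word>>0) & 0x3f = 12  ←

12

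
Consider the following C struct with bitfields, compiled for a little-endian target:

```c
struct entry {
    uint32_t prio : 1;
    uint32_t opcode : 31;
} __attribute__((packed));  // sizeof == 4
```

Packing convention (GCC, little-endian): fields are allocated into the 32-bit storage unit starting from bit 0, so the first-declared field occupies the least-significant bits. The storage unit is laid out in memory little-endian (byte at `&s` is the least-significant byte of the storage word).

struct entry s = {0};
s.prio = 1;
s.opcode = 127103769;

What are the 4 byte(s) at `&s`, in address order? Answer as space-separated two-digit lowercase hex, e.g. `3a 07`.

33 e6 26 0f

prio:1 = 1 → 0x1 << 0 → word 0x00000001
opcode:31 = 127103769 → 0x7937319 << 1 → word 0x0f26e633
word = 0x0f26e633 → little-endian bytes:
  [0]=0x33  [1]=0xe6  [2]=0x26  [3]=0x0f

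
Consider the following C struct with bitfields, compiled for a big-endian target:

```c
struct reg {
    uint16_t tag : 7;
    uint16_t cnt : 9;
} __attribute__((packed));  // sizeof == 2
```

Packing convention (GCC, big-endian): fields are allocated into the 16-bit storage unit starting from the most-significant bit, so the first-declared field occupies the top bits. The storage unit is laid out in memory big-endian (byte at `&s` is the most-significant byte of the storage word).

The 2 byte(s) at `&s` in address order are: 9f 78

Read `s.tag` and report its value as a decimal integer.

79

[0]=0x9f [1]=0x78 (big-endian) → word 0x9f78
tag [9+:7] = (word>>9) & 0x7f = 79  ←
cnt [0+:9] = (word>>0) & 0x1ff = 376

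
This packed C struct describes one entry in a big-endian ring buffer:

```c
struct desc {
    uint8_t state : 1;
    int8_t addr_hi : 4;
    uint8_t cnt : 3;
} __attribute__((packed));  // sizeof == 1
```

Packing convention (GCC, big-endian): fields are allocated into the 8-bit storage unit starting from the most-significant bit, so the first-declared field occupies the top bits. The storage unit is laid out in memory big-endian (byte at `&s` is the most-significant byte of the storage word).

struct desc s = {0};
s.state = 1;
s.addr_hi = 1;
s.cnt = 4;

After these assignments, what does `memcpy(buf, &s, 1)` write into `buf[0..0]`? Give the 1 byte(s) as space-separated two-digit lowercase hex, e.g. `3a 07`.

8c

state:1 = 1 → 0x1 << 7 → word 0x80
addr_hi:4 = 1 → 0x1 << 3 → word 0x88
cnt:3 = 4 → 0x4 << 0 → word 0x8c
word = 0x8c → big-endian bytes:
  [0]=0x8c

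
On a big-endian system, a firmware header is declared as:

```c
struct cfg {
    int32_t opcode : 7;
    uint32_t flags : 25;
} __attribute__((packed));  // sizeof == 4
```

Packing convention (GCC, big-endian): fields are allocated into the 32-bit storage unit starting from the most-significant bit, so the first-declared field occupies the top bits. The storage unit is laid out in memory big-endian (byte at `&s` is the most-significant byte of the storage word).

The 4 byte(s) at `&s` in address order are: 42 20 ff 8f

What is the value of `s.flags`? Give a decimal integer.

2162575

[0]=0x42 [1]=0x20 [2]=0xff [3]=0x8f (big-endian) → word 0x4220ff8f
opcode:7 @ bit 25 → (0x4220ff8f>>25)&0x7f = 0x21
flags:25 @ bit 0 → (0x4220ff8f>>0)&0x1ffffff = 0x20ff8f  ←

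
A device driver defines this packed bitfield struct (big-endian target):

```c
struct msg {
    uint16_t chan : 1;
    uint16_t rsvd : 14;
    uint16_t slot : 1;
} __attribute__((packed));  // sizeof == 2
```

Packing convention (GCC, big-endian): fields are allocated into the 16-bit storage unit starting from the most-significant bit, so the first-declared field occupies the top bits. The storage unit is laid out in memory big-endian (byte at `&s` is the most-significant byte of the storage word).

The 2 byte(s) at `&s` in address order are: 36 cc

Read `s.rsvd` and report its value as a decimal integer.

7014

[0]=0x36 [1]=0xcc (big-endian) → word 0x36cc
chan [15+:1] = (word>>15) & 0x1 = 0
rsvd [1+:14] = (word>>1) & 0x3fff = 7014  ←
slot [0+:1] = (word>>0) & 0x1 = 0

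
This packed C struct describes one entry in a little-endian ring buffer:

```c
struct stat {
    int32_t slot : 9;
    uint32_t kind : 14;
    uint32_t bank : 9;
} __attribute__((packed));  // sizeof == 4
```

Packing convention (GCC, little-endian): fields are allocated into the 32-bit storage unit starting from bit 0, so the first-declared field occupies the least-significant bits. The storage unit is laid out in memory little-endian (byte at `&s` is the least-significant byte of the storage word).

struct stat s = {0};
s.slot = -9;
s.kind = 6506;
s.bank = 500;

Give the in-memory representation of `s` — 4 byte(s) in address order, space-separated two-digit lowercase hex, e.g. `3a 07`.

f7 d5 32 fa

slot:9 = -9 → 0x1f7 << 0 → word 0x000001f7
kind:14 = 6506 → 0x196a << 9 → word 0x0032d5f7
bank:9 = 500 → 0x1f4 << 23 → word 0xfa32d5f7
word = 0xfa32d5f7 → little-endian bytes:
  [0]=0xf7  [1]=0xd5  [2]=0x32  [3]=0xfa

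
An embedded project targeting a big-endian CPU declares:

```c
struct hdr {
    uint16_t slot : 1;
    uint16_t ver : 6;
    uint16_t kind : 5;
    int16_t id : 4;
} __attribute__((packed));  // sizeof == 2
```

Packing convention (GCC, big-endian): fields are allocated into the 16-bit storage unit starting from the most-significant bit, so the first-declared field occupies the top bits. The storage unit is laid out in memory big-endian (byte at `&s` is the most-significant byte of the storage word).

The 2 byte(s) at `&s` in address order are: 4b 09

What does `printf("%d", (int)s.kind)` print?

[0]=0x4b [1]=0x09 (big-endian) → word 0x4b09
slot:1 @ bit 15 → (0x4b09>>15)&0x1 = 0x0
ver:6 @ bit 9 → (0x4b09>>9)&0x3f = 0x25
kind:5 @ bit 4 → (0x4b09>>4)&0x1f = 0x10  ←
id:4 @ bit 0 → (0x4b09>>0)&0xf = 0x9

16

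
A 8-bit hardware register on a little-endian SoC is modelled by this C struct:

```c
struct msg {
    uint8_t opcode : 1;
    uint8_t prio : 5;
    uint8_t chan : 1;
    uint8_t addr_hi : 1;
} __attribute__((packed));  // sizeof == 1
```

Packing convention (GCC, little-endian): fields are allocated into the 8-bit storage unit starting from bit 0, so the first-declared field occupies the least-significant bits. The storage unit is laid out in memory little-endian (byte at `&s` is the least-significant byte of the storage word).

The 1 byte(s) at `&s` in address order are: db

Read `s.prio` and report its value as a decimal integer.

[0]=0xdb (little-endian) → word 0xdb
opcode [0+:1] = (word>>0) & 0x1 = 1
prio [1+:5] = (word>>1) & 0x1f = 13  ←
chan [6+:1] = (word>>6) & 0x1 = 1
addr_hi [7+:1] = (word>>7) & 0x1 = 1

13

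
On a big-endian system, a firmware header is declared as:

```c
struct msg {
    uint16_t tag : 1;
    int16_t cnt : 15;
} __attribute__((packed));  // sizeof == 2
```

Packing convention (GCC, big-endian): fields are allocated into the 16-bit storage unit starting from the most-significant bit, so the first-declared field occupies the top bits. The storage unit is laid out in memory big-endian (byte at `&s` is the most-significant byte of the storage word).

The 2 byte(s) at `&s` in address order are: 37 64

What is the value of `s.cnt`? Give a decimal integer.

[0]=0x37 [1]=0x64 (big-endian) → word 0x3764
tag:1 @ bit 15 → (0x3764>>15)&0x1 = 0x0
cnt:15 @ bit 0 → (0x3764>>0)&0x7fff = 0x3764  ←
cnt signed 15b, MSB=0: value = 14180

14180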